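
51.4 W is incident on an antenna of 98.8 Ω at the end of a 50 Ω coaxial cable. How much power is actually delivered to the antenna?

P_delivered ≈ 45.9 W

Γ = (98.8 − 50)/(98.8 + 50) = 0.328
|Γ|² = 0.108
P_refl = |Γ|²·P_inc = 5.53 W, P_del = (1 − |Γ|²)·P_inc = 45.9 W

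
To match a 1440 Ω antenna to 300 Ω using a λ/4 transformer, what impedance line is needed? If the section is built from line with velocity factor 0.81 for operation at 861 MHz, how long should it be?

Z_qwt ≈ 657 Ω; length ≈ 7.06 cm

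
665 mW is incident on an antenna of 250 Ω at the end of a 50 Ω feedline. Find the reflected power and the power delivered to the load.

Γ = (250 − 50)/(250 + 50) = 0.667
|Γ|² = 0.444
P_refl = |Γ|²·P_inc = 296 mW, P_del = (1 − |Γ|²)·P_inc = 369 mW

P_reflected ≈ 296 mW; P_delivered ≈ 369 mW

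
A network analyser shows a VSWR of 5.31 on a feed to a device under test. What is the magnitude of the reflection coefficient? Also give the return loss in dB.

|Γ| ≈ 0.683; return loss ≈ 3.31 dB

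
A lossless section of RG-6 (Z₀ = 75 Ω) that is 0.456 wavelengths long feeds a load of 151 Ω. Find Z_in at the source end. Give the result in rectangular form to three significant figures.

Z_in ≈ 123 + j49 Ω

βl = 2π × 0.456 = 164°
tan(βl) = tan(164°) = -0.284
Z_in = Z_0·(Z_L + jZ_0·tanβl)/(Z_0 + jZ_L·tanβl)
     = 75·(151 − j21.3)/(75 − j42.8)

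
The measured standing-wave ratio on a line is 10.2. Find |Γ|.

|Γ| ≈ 0.821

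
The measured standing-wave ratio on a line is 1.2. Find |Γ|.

|Γ| ≈ 0.0909

|Γ| = (S − 1)/(S + 1) = (1.2 − 1)/(1.2 + 1) = 0.2/2.2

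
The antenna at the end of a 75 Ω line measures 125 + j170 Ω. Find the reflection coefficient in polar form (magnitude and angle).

Γ = (Z_L − Z_0)/(Z_L + Z_0) = (50 + j170)/(200 + j170)
|Γ| = 177/262 = 0.675

Γ ≈ 0.675 ∠ 33.2°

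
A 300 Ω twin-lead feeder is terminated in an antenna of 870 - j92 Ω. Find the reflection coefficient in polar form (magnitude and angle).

Γ ≈ 0.492 ∠ -4.67°

Γ = (Z_L − Z_0)/(Z_L + Z_0) = (570 − j92)/(1170 − j92)
|Γ| = 577/1170 = 0.492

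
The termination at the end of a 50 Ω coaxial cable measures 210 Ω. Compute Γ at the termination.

Γ = 0.615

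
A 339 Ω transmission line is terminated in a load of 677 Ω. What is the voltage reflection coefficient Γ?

Γ = 0.333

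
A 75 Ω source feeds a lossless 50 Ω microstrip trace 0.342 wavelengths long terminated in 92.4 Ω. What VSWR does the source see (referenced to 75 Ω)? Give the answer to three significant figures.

βl = 2π × 0.342 = 123°
tan(βl) = -1.53
Z_in = Z_0·(Z_L + jZ_0·tanβl)/(Z_0 + jZ_L·tanβl) = 34.3 + j20.5 Ω
Γ_s = (Z_in − Z_s)/(Z_in + Z_s) = (-40.7 + j20.5)/(109 + j20.5), |Γ_s| = 0.41
VSWR = (1 + |Γ_s|)/(1 − |Γ_s|)

VSWR ≈ 2.39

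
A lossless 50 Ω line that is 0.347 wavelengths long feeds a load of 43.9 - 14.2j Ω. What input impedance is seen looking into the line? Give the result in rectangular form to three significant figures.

βl = 2π × 0.347 = 125°
tan(βl) = tan(125°) = -1.43
Z_in = Z_0·(Z_L + jZ_0·tanβl)/(Z_0 + jZ_L·tanβl)
     = 50·(43.9 − j85.8)/(29.7 − j62.9)

Z_in ≈ 69.3 + j2.23 Ω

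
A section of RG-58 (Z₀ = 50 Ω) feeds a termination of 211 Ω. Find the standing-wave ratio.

Γ = (211 − 50)/(211 + 50) = 0.617
VSWR = (1 + 0.617)/(1 − 0.617)

VSWR ≈ 4.22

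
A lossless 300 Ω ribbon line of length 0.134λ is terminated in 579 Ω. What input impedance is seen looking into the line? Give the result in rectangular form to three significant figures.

βl = 2π × 0.134 = 48.2°
tan(βl) = tan(48.2°) = 1.12
Z_in = Z_0·(Z_L + jZ_0·tanβl)/(Z_0 + jZ_L·tanβl)
     = 300·(579 + j336)/(300 + j648)

Z_in ≈ 230 − j161 Ω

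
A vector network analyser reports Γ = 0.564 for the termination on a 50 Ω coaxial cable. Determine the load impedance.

Z_L ≈ 179 Ω

Z_L = Z_0·(1 + Γ)/(1 − Γ) = 50·(1.56)/(0.436)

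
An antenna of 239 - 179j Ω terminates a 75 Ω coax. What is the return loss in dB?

Γ = (164 − j179)/(314 − j179), |Γ| = 0.672
RL = −20·log₁₀|Γ| = −20·log₁₀(0.672)

RL ≈ 3.46 dB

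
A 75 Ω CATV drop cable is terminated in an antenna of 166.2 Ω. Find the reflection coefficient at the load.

Γ = 0.378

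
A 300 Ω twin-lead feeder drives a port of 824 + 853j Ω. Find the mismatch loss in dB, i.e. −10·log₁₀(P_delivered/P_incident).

Γ = (524 + j853)/(1124 + j853), |Γ| = 0.709
|Γ|² = 0.503, so P_del/P_inc = 1 − |Γ|² = 0.497
ML = −10·log₁₀(1 − |Γ|²)

mismatch loss ≈ 3.04 dB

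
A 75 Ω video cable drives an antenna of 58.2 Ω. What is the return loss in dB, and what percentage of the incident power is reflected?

RL ≈ 18 dB; 1.59% of incident power reflected

Γ = (58.2 − 75)/(58.2 + 75) = -0.126
RL = −20·log₁₀(0.126) = 18 dB
P_refl/P_inc = |Γ|² = 0.0159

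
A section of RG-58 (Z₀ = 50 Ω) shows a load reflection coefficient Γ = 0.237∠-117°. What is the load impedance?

Z_L = Z_0·(1 + Γ)/(1 − Γ) = 50·(0.892 − j0.211)/(1.11 + j0.211)

Z_L ≈ 37.1 − j16.6 Ω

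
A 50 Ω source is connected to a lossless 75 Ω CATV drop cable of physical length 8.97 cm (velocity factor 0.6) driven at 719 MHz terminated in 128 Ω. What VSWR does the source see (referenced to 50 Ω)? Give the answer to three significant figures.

VSWR ≈ 1.84

λ = v/f = 0.6·c / 719 MHz = 0.25 m
βl = 2π·l/λ = 2π × 0.358 = 129°
tan(βl) = -1.24
Z_in = Z_0·(Z_L + jZ_0·tanβl)/(Z_0 + jZ_L·tanβl) = 59.4 + j32.5 Ω
Γ_s = (Z_in − Z_s)/(Z_in + Z_s) = (9.38 + j32.5)/(109 + j32.5), |Γ_s| = 0.297
VSWR = (1 + |Γ_s|)/(1 − |Γ_s|)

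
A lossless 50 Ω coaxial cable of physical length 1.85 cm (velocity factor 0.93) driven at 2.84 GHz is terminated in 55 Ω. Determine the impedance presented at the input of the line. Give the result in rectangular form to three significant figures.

λ = v/f = 0.93·c / 2.84 GHz = 0.0982 m
βl = 2π·l/λ = 2π × 0.188 = 67.8°
tan(βl) = tan(67.8°) = 2.45
Z_in = Z_0·(Z_L + jZ_0·tanβl)/(Z_0 + jZ_L·tanβl)
     = 50·(55 + j122)/(50 + j135)

Z_in ≈ 46.6 − j3.11 Ω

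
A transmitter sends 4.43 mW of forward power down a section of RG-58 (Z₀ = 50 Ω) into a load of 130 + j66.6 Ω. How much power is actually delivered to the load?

P_delivered ≈ 3.13 mW

|Γ| = |(80 + j66.6)/(180 + j66.6)| = 0.542
|Γ|² = 0.294
P_refl = |Γ|²·P_inc = 1.3 mW, P_del = (1 − |Γ|²)·P_inc = 3.13 mW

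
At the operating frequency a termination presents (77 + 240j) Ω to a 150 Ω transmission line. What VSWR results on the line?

VSWR ≈ 7.31

Γ = (Z_L − Z_0)/(Z_L + Z_0) = (-73 + j240)/(227 + j240)
|Γ| = 251/330 = 0.759
VSWR = (1 + |Γ|)/(1 − |Γ|) = 1.76/0.241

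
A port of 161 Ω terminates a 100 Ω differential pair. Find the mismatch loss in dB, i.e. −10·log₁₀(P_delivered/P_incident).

mismatch loss ≈ 0.244 dB

Γ = (161 − 100)/(161 + 100) = 0.234
|Γ|² = 0.0546, so P_del/P_inc = 1 − |Γ|² = 0.945
ML = −10·log₁₀(1 − |Γ|²)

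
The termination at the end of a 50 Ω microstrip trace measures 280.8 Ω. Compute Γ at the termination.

Γ = 0.698

Γ = (Z_L − Z_0)/(Z_L + Z_0) = (280.8 − 50)/(280.8 + 50) = 230.8/330.8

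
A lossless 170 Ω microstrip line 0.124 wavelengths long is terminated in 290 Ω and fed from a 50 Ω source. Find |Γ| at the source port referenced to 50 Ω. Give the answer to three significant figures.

βl = 2π × 0.124 = 44.6°
tan(βl) = 0.988
Z_in = Z_0·(Z_L + jZ_0·tanβl)/(Z_0 + jZ_L·tanβl) = 149 − j83.6 Ω
Γ_s = (Z_in − Z_s)/(Z_in + Z_s) = (99.3 − j83.6)/(199 − j83.6), |Γ_s| = 0.6

|Γ| ≈ 0.6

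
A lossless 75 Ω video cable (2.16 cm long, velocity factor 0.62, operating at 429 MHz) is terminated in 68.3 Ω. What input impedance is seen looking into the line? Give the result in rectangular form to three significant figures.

Z_in ≈ 69.4 + j3.81 Ω

λ = v/f = 0.62·c / 429 MHz = 0.434 m
βl = 2π·l/λ = 2π × 0.0498 = 17.9°
tan(βl) = tan(17.9°) = 0.324
Z_in = Z_0·(Z_L + jZ_0·tanβl)/(Z_0 + jZ_L·tanβl)
     = 75·(68.3 + j24.3)/(75 + j22.1)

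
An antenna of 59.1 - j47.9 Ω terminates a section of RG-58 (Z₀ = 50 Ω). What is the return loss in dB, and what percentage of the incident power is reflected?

Γ = (9.1 − j47.9)/(109.1 − j47.9), |Γ| = 0.409
RL = −20·log₁₀(0.409) = 7.76 dB
P_refl/P_inc = |Γ|² = 0.167

RL ≈ 7.76 dB; 16.7% of incident power reflected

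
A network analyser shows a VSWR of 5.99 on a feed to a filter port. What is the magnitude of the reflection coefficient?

|Γ| ≈ 0.714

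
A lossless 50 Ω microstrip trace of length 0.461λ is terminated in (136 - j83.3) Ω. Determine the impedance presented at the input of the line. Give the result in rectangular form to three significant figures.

Z_in ≈ 180 + j45.6 Ω

βl = 2π × 0.461 = 166°
tan(βl) = tan(166°) = -0.25
Z_in = Z_0·(Z_L + jZ_0·tanβl)/(Z_0 + jZ_L·tanβl)
     = 50·(136 − j95.8)/(29.2 − j34)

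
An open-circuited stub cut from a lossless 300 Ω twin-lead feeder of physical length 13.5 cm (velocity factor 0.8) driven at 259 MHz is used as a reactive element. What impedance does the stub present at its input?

λ = v/f = 0.8·c / 259 MHz = 0.927 m
βl = 2π·l/λ = 2π × 0.146 = 52.4°
tan(βl) = 1.3
For an open-circuited stub, Z_in = −jZ_0·cot(βl) = −jZ_0/tan(βl)

Z_in ≈ −j231 Ω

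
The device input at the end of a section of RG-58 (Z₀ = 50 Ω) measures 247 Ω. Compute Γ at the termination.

Γ = (Z_L − Z_0)/(Z_L + Z_0) = (247 − 50)/(247 + 50) = 197/297

Γ = 0.663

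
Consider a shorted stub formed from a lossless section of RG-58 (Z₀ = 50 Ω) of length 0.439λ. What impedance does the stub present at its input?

Z_in ≈ −j20.2 Ω

βl = 2π × 0.439 = 158°
tan(βl) = -0.403
For a shorted stub, Z_in = jZ_0·tan(βl)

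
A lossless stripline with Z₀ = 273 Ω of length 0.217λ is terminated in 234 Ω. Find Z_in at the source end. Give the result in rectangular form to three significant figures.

Z_in ≈ 314 + j19.6 Ω

βl = 2π × 0.217 = 78.1°
tan(βl) = tan(78.1°) = 4.75
Z_in = Z_0·(Z_L + jZ_0·tanβl)/(Z_0 + jZ_L·tanβl)
     = 273·(234 + j1300)/(273 + j1110)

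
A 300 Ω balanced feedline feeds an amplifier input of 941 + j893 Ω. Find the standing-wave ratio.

VSWR ≈ 6.12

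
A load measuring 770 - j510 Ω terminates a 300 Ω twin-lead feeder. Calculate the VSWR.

VSWR ≈ 3.82

Γ = (Z_L − Z_0)/(Z_L + Z_0) = (470 − j510)/(1070 − j510)
|Γ| = 694/1190 = 0.585
VSWR = (1 + |Γ|)/(1 − |Γ|) = 1.59/0.415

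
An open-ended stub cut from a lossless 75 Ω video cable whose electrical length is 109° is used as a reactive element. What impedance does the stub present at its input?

Z_in ≈ +j25.8 Ω

tan(βl) = -2.9
For an open-ended stub, Z_in = −jZ_0·cot(βl) = −jZ_0/tan(βl)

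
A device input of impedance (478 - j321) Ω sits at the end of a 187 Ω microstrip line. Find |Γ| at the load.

|Γ| ≈ 0.587

Γ = (Z_L − Z_0)/(Z_L + Z_0) = (291 − j321)/(665 − j321)
|Γ| = 433/738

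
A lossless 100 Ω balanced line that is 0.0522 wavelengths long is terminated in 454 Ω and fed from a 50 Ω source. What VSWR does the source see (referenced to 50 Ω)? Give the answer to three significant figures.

VSWR ≈ 8.4

βl = 2π × 0.0522 = 18.8°
tan(βl) = 0.34
Z_in = Z_0·(Z_L + jZ_0·tanβl)/(Z_0 + jZ_L·tanβl) = 150 − j197 Ω
Γ_s = (Z_in − Z_s)/(Z_in + Z_s) = (99.6 − j197)/(200 − j197), |Γ_s| = 0.787
VSWR = (1 + |Γ_s|)/(1 − |Γ_s|)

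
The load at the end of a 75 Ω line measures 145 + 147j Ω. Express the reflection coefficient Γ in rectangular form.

Γ ≈ 0.529 + j0.315

Γ = (Z_L − Z_0)/(Z_L + Z_0) = (70 + j147)/(220 + j147)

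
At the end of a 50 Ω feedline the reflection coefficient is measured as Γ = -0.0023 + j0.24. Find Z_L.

Z_L ≈ 44.4 + j22.6 Ω

Z_L = Z_0·(1 + Γ)/(1 − Γ) = 50·(0.998 + j0.24)/(1 − j0.24)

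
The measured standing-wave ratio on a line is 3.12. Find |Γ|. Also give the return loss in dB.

|Γ| ≈ 0.515; return loss ≈ 5.77 dB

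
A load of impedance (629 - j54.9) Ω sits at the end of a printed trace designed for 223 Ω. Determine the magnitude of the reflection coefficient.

|Γ| ≈ 0.48

Γ = (Z_L − Z_0)/(Z_L + Z_0) = (406 − j54.9)/(852 − j54.9)
|Γ| = 410/854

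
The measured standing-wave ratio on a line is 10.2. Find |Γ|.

|Γ| ≈ 0.821

|Γ| = (S − 1)/(S + 1) = (10.2 − 1)/(10.2 + 1) = 9.2/11.2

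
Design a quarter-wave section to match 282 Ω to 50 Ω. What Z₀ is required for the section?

Z_qwt ≈ 119 Ω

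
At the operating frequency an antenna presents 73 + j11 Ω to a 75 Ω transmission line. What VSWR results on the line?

Γ = (Z_L − Z_0)/(Z_L + Z_0) = (-2 + j11)/(148 + j11)
|Γ| = 11.2/148 = 0.0753
VSWR = (1 + |Γ|)/(1 − |Γ|) = 1.08/0.925

VSWR ≈ 1.16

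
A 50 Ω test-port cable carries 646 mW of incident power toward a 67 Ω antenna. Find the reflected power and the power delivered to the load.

Γ = (67 − 50)/(67 + 50) = 0.145
|Γ|² = 0.0211
P_refl = |Γ|²·P_inc = 13.6 mW, P_del = (1 − |Γ|²)·P_inc = 632 mW

P_reflected ≈ 13.6 mW; P_delivered ≈ 632 mW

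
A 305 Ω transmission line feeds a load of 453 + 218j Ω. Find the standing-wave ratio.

VSWR ≈ 2

Γ = (Z_L − Z_0)/(Z_L + Z_0) = (148 + j218)/(758 + j218)
|Γ| = 263/789 = 0.334
VSWR = (1 + |Γ|)/(1 − |Γ|) = 1.33/0.666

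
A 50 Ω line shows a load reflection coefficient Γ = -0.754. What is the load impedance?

Z_L = Z_0·(1 + Γ)/(1 − Γ) = 50·(0.246)/(1.75)

Z_L ≈ 7.01 Ω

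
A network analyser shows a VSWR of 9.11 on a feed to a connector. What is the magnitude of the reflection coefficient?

|Γ| = (S − 1)/(S + 1) = (9.11 − 1)/(9.11 + 1) = 8.11/10.1

|Γ| ≈ 0.802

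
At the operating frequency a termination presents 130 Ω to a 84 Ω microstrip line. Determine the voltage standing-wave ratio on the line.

VSWR ≈ 1.55

For a purely resistive load, VSWR = R_L/Z_0 or Z_0/R_L (whichever > 1) = 130/84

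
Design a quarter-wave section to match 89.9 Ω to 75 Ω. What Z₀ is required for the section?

Z_qwt ≈ 82.1 Ω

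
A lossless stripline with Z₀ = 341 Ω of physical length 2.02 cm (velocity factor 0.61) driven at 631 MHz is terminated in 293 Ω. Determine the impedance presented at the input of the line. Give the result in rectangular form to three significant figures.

λ = v/f = 0.61·c / 631 MHz = 0.29 m
βl = 2π·l/λ = 2π × 0.0697 = 25.1°
tan(βl) = tan(25.1°) = 0.468
Z_in = Z_0·(Z_L + jZ_0·tanβl)/(Z_0 + jZ_L·tanβl)
     = 341·(293 + j160)/(341 + j137)

Z_in ≈ 307 + j35.9 Ω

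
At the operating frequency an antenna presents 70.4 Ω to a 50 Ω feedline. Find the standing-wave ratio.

VSWR ≈ 1.41

Γ = (70.4 − 50)/(70.4 + 50) = 0.169
VSWR = (1 + 0.169)/(1 − 0.169)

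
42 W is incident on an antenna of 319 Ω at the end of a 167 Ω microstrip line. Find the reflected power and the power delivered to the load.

P_reflected ≈ 4.11 W; P_delivered ≈ 37.9 W

Γ = (319 − 167)/(319 + 167) = 0.313
|Γ|² = 0.0978
P_refl = |Γ|²·P_inc = 4.11 W, P_del = (1 − |Γ|²)·P_inc = 37.9 W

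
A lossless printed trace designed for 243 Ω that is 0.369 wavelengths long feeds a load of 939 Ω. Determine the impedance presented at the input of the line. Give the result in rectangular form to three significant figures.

Z_in ≈ 111 + j199 Ω

βl = 2π × 0.369 = 133°
tan(βl) = tan(133°) = -1.08
Z_in = Z_0·(Z_L + jZ_0·tanβl)/(Z_0 + jZ_L·tanβl)
     = 243·(939 − j262)/(243 − j1010)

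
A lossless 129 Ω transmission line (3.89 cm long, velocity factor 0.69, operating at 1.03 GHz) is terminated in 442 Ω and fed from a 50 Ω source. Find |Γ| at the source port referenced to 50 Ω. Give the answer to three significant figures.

|Γ| ≈ 0.43

λ = v/f = 0.69·c / 1.03 GHz = 0.201 m
βl = 2π·l/λ = 2π × 0.194 = 69.7°
tan(βl) = 2.7
Z_in = Z_0·(Z_L + jZ_0·tanβl)/(Z_0 + jZ_L·tanβl) = 42.3 − j43.2 Ω
Γ_s = (Z_in − Z_s)/(Z_in + Z_s) = (-7.68 − j43.2)/(92.3 − j43.2), |Γ_s| = 0.43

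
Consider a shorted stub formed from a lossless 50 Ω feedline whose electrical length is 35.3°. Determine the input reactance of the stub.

tan(βl) = 0.708
For a shorted stub, Z_in = jZ_0·tan(βl)

X_in ≈ 35.4 Ω (inductive)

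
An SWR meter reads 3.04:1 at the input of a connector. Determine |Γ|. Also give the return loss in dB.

|Γ| ≈ 0.505; return loss ≈ 5.94 dB

|Γ| = (S − 1)/(S + 1) = (3.04 − 1)/(3.04 + 1) = 2.04/4.04
RL = −20·log₁₀|Γ| = −20·log₁₀(0.505)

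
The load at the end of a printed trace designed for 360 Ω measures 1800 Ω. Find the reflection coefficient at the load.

Γ = 0.667

Γ = (Z_L − Z_0)/(Z_L + Z_0) = (1800 − 360)/(1800 + 360) = 1440/2160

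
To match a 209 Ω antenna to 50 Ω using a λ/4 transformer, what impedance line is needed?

Z_qwt ≈ 102 Ω

Z_qwt = √(Z_0·R_L) = √(50 × 209) = √10450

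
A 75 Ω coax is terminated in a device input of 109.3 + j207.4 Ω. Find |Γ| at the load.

Γ = (Z_L − Z_0)/(Z_L + Z_0) = (34.3 + j207.4)/(184.3 + j207.4)
|Γ| = 210/277

|Γ| ≈ 0.758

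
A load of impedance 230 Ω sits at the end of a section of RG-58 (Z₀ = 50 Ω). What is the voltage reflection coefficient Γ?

Γ = (Z_L − Z_0)/(Z_L + Z_0) = (230 − 50)/(230 + 50) = 180/280

Γ = 0.643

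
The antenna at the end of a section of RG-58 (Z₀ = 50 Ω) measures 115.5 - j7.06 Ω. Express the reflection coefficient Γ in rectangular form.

Γ = (Z_L − Z_0)/(Z_L + Z_0) = (65.5 − j7.06)/(165.5 − j7.06)

Γ ≈ 0.397 − j0.0257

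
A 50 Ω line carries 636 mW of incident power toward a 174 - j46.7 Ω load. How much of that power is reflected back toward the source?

|Γ| = |(124 − j46.7)/(224 − j46.7)| = 0.579
|Γ|² = 0.335
P_refl = |Γ|²·P_inc = 213 mW, P_del = (1 − |Γ|²)·P_inc = 423 mW

P_reflected ≈ 213 mW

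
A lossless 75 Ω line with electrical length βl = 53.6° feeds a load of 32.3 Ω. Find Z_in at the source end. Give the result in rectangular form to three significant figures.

Z_in ≈ 68.4 + j61.8 Ω

tan(βl) = tan(53.6°) = 1.36
Z_in = Z_0·(Z_L + jZ_0·tanβl)/(Z_0 + jZ_L·tanβl)
     = 75·(32.3 + j102)/(75 + j43.8)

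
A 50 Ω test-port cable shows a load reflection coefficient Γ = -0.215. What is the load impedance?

Z_L ≈ 32.3 Ω

Z_L = Z_0·(1 + Γ)/(1 − Γ) = 50·(0.785)/(1.22)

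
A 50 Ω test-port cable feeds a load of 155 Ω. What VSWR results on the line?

VSWR ≈ 3.1

For a purely resistive load, VSWR = R_L/Z_0 or Z_0/R_L (whichever > 1) = 155/50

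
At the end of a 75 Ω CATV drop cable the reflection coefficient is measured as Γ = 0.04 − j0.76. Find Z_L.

Z_L ≈ 21.1 − j76 Ω

Z_L = Z_0·(1 + Γ)/(1 − Γ) = 75·(1.04 − j0.76)/(0.96 + j0.76)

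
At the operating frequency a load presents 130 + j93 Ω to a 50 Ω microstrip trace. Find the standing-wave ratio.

VSWR ≈ 4.07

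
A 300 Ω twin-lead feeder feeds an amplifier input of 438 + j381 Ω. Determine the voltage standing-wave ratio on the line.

Γ = (Z_L − Z_0)/(Z_L + Z_0) = (138 + j381)/(738 + j381)
|Γ| = 405/831 = 0.488
VSWR = (1 + |Γ|)/(1 − |Γ|) = 1.49/0.512

VSWR ≈ 2.91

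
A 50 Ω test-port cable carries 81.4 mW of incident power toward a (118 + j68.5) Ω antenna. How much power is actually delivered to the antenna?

P_delivered ≈ 58.4 mW

|Γ| = |(68 + j68.5)/(168 + j68.5)| = 0.532
|Γ|² = 0.283
P_refl = |Γ|²·P_inc = 23 mW, P_del = (1 − |Γ|²)·P_inc = 58.4 mW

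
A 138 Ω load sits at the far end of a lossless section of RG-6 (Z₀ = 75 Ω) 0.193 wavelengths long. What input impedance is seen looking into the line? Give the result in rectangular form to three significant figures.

βl = 2π × 0.193 = 69.5°
tan(βl) = tan(69.5°) = 2.67
Z_in = Z_0·(Z_L + jZ_0·tanβl)/(Z_0 + jZ_L·tanβl)
     = 75·(138 + j200)/(75 + j369)

Z_in ≈ 44.6 − j19 Ω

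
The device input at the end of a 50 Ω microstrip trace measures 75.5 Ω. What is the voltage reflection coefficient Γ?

Γ = (Z_L − Z_0)/(Z_L + Z_0) = (75.5 − 50)/(75.5 + 50) = 25.5/125.5

Γ = 0.203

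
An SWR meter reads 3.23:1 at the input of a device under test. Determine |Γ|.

|Γ| = (S − 1)/(S + 1) = (3.23 − 1)/(3.23 + 1) = 2.23/4.23

|Γ| ≈ 0.527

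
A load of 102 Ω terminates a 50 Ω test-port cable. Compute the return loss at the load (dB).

RL ≈ 9.32 dB

Γ = (102 − 50)/(102 + 50) = 0.342
RL = −20·log₁₀|Γ| = −20·log₁₀(0.342)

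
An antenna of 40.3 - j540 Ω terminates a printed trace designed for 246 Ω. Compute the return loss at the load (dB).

Γ = (-205.7 − j540)/(286.3 − j540), |Γ| = 0.945
RL = −20·log₁₀|Γ| = −20·log₁₀(0.945)

RL ≈ 0.487 dB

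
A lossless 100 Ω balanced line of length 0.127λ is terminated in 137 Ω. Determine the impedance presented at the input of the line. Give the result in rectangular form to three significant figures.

Z_in ≈ 94.5 − j30.2 Ω

βl = 2π × 0.127 = 45.7°
tan(βl) = tan(45.7°) = 1.03
Z_in = Z_0·(Z_L + jZ_0·tanβl)/(Z_0 + jZ_L·tanβl)
     = 100·(137 + j103)/(100 + j140)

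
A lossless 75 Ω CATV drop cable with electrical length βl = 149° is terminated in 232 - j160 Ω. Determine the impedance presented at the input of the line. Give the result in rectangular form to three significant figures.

tan(βl) = tan(149°) = -0.601
Z_in = Z_0·(Z_L + jZ_0·tanβl)/(Z_0 + jZ_L·tanβl)
     = 75·(232 − j205)/(-21.1 − j139)

Z_in ≈ 89.3 + j138 Ω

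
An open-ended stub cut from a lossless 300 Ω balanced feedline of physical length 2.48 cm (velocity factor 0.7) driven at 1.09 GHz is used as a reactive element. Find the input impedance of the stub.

λ = v/f = 0.7·c / 1.09 GHz = 0.193 m
βl = 2π·l/λ = 2π × 0.129 = 46.3°
tan(βl) = 1.05
For an open-ended stub, Z_in = −jZ_0·cot(βl) = −jZ_0/tan(βl)

Z_in ≈ −j286 Ω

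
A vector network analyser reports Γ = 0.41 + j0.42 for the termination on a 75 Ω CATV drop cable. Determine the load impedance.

Z_L = Z_0·(1 + Γ)/(1 − Γ) = 75·(1.41 + j0.42)/(0.59 − j0.42)

Z_L ≈ 93.7 + j120 Ω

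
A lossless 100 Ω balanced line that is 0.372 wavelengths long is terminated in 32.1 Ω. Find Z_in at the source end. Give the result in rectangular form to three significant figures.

Z_in ≈ 60 − j83.8 Ω

βl = 2π × 0.372 = 134°
tan(βl) = tan(134°) = -1.04
Z_in = Z_0·(Z_L + jZ_0·tanβl)/(Z_0 + jZ_L·tanβl)
     = 100·(32.1 − j104)/(100 − j33.3)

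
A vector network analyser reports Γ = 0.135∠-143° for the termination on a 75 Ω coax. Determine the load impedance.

Z_L = Z_0·(1 + Γ)/(1 − Γ) = 75·(0.892 − j0.0812)/(1.11 + j0.0812)

Z_L ≈ 59.7 − j9.88 Ω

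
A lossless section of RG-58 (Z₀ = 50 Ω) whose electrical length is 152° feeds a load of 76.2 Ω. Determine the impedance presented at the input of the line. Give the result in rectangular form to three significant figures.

tan(βl) = tan(152°) = -0.532
Z_in = Z_0·(Z_L + jZ_0·tanβl)/(Z_0 + jZ_L·tanβl)
     = 50·(76.2 − j26.6)/(50 − j40.5)

Z_in ≈ 59 + j21.2 Ω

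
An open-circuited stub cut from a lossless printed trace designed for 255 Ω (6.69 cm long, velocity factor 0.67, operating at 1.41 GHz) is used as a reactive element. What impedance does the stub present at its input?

Z_in ≈ +j1310 Ω

λ = v/f = 0.67·c / 1.41 GHz = 0.143 m
βl = 2π·l/λ = 2π × 0.469 = 169°
tan(βl) = -0.195
For an open-circuited stub, Z_in = −jZ_0·cot(βl) = −jZ_0/tan(βl)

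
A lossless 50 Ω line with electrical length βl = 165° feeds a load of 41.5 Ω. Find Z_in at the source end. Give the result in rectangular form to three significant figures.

Z_in ≈ 42.4 − j3.97 Ω

tan(βl) = tan(165°) = -0.268
Z_in = Z_0·(Z_L + jZ_0·tanβl)/(Z_0 + jZ_L·tanβl)
     = 50·(41.5 − j13.4)/(50 − j11.1)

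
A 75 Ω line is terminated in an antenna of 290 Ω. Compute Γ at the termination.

Γ = 0.589

Γ = (Z_L − Z_0)/(Z_L + Z_0) = (290 − 75)/(290 + 75) = 215/365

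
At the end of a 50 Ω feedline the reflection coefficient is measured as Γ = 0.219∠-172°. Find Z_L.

Z_L ≈ 32.1 − j2.06 Ω

Z_L = Z_0·(1 + Γ)/(1 − Γ) = 50·(0.783 − j0.0305)/(1.22 + j0.0305)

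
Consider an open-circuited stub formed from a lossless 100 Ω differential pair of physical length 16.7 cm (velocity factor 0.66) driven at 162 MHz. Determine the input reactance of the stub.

X_in ≈ -86.4 Ω (capacitive)

λ = v/f = 0.66·c / 162 MHz = 1.22 m
βl = 2π·l/λ = 2π × 0.137 = 49.2°
tan(βl) = 1.16
For an open-circuited stub, Z_in = −jZ_0·cot(βl) = −jZ_0/tan(βl)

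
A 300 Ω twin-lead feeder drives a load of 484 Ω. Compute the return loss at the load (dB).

Γ = (484 − 300)/(484 + 300) = 0.235
RL = −20·log₁₀|Γ| = −20·log₁₀(0.235)

RL ≈ 12.6 dB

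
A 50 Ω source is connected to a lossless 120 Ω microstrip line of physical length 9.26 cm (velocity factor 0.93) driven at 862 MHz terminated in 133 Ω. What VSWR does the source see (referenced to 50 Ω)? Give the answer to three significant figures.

VSWR ≈ 2.19

λ = v/f = 0.93·c / 862 MHz = 0.324 m
βl = 2π·l/λ = 2π × 0.286 = 103°
tan(βl) = -4.33
Z_in = Z_0·(Z_L + jZ_0·tanβl)/(Z_0 + jZ_L·tanβl) = 109 + j4.94 Ω
Γ_s = (Z_in − Z_s)/(Z_in + Z_s) = (59.3 + j4.94)/(159 + j4.94), |Γ_s| = 0.373
VSWR = (1 + |Γ_s|)/(1 − |Γ_s|)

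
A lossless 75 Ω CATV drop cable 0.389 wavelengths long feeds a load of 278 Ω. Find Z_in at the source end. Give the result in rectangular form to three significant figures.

βl = 2π × 0.389 = 140°
tan(βl) = tan(140°) = -0.838
Z_in = Z_0·(Z_L + jZ_0·tanβl)/(Z_0 + jZ_L·tanβl)
     = 75·(278 − j62.8)/(75 − j233)

Z_in ≈ 44.4 + j75.2 Ω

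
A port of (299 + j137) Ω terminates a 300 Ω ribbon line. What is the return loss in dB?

Γ = (-1 + j137)/(599 + j137), |Γ| = 0.223
RL = −20·log₁₀|Γ| = −20·log₁₀(0.223)

RL ≈ 13 dB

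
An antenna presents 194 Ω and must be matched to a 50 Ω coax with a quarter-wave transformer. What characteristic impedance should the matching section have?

Z_qwt = √(Z_0·R_L) = √(50 × 194) = √9700

Z_qwt ≈ 98.5 Ω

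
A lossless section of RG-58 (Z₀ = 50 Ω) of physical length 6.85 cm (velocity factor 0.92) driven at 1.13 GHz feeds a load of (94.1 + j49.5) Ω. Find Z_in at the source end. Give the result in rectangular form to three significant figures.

Z_in ≈ 19.8 − j2.74 Ω

λ = v/f = 0.92·c / 1.13 GHz = 0.244 m
βl = 2π·l/λ = 2π × 0.28 = 101°
tan(βl) = tan(101°) = -5.16
Z_in = Z_0·(Z_L + jZ_0·tanβl)/(Z_0 + jZ_L·tanβl)
     = 50·(94.1 − j209)/(306 − j486)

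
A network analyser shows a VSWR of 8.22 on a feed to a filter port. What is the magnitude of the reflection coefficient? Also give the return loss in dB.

|Γ| = (S − 1)/(S + 1) = (8.22 − 1)/(8.22 + 1) = 7.22/9.22
RL = −20·log₁₀|Γ| = −20·log₁₀(0.783)

|Γ| ≈ 0.783; return loss ≈ 2.12 dB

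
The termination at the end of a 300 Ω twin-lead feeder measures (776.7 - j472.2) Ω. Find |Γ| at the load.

|Γ| ≈ 0.571

Γ = (Z_L − Z_0)/(Z_L + Z_0) = (476.7 − j472.2)/(1077 − j472.2)
|Γ| = 671/1180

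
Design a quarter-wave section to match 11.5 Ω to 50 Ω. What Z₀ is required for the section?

Z_qwt = √(Z_0·R_L) = √(50 × 11.5) = √575

Z_qwt ≈ 24 Ω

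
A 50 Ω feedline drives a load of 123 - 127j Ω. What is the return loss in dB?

RL ≈ 3.32 dB

Γ = (73 − j127)/(173 − j127), |Γ| = 0.683
RL = −20·log₁₀|Γ| = −20·log₁₀(0.683)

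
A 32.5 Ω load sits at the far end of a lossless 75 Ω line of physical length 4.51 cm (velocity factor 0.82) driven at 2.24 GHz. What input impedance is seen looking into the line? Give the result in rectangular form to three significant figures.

λ = v/f = 0.82·c / 2.24 GHz = 0.11 m
βl = 2π·l/λ = 2π × 0.411 = 148°
tan(βl) = tan(148°) = -0.629
Z_in = Z_0·(Z_L + jZ_0·tanβl)/(Z_0 + jZ_L·tanβl)
     = 75·(32.5 − j47.2)/(75 − j20.4)

Z_in ≈ 42.2 − j35.7 Ω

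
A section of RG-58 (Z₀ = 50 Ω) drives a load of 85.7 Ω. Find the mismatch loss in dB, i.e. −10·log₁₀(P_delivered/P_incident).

mismatch loss ≈ 0.311 dB

Γ = (85.7 − 50)/(85.7 + 50) = 0.263
|Γ|² = 0.0692, so P_del/P_inc = 1 − |Γ|² = 0.931
ML = −10·log₁₀(1 − |Γ|²)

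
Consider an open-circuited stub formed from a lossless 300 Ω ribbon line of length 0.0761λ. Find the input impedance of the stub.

Z_in ≈ −j579 Ω

βl = 2π × 0.0761 = 27.4°
tan(βl) = 0.518
For an open-circuited stub, Z_in = −jZ_0·cot(βl) = −jZ_0/tan(βl)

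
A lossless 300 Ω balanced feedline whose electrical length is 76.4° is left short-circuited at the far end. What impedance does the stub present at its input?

Z_in ≈ +j1240 Ω

tan(βl) = 4.13
For a short-circuited stub, Z_in = jZ_0·tan(βl)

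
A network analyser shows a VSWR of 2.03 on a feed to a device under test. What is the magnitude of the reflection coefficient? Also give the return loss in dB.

|Γ| = (S − 1)/(S + 1) = (2.03 − 1)/(2.03 + 1) = 1.03/3.03
RL = −20·log₁₀|Γ| = −20·log₁₀(0.34)

|Γ| ≈ 0.34; return loss ≈ 9.37 dB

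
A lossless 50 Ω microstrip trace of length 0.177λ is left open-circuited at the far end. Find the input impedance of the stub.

Z_in ≈ −j24.7 Ω

βl = 2π × 0.177 = 63.7°
tan(βl) = 2.03
For an open-circuited stub, Z_in = −jZ_0·cot(βl) = −jZ_0/tan(βl)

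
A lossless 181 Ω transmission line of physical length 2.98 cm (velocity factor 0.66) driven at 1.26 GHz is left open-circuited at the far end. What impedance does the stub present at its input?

λ = v/f = 0.66·c / 1.26 GHz = 0.157 m
βl = 2π·l/λ = 2π × 0.19 = 68.3°
tan(βl) = 2.51
For an open-circuited stub, Z_in = −jZ_0·cot(βl) = −jZ_0/tan(βl)

Z_in ≈ −j72.1 Ω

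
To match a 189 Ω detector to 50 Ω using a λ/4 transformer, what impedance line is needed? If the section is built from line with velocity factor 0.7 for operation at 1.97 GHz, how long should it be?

Z_qwt = √(Z_0·R_L) = √(50 × 189) = √9450
λ = 0.7·c/f = 0.107 m, so l = λ/4 = 0.0266 m

Z_qwt ≈ 97.2 Ω; length ≈ 2.66 cm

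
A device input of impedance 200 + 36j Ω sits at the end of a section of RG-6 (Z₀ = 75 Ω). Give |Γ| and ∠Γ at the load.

Γ ≈ 0.469 ∠ 8.61°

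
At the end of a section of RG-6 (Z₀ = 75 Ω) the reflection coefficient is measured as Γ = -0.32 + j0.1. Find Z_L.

Z_L = Z_0·(1 + Γ)/(1 − Γ) = 75·(0.68 + j0.1)/(1.32 − j0.1)

Z_L ≈ 38 + j8.56 Ω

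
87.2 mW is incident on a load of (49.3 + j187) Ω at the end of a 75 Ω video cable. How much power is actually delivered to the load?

|Γ| = |(-25.7 + j187)/(124.3 + j187)| = 0.841
|Γ|² = 0.707
P_refl = |Γ|²·P_inc = 61.6 mW, P_del = (1 − |Γ|²)·P_inc = 25.6 mW

P_delivered ≈ 25.6 mW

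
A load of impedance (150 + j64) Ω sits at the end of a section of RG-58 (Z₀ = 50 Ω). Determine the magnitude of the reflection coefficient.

Γ = (Z_L − Z_0)/(Z_L + Z_0) = (100 + j64)/(200 + j64)
|Γ| = 119/210

|Γ| ≈ 0.565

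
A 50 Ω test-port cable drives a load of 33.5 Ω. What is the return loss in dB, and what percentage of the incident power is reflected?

Γ = (33.5 − 50)/(33.5 + 50) = -0.198
RL = −20·log₁₀(0.198) = 14.1 dB
P_refl/P_inc = |Γ|² = 0.039

RL ≈ 14.1 dB; 3.9% of incident power reflected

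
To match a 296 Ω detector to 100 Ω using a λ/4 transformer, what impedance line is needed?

Z_qwt ≈ 172 Ω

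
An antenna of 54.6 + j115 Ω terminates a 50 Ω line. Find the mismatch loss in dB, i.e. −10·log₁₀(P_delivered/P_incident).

Γ = (4.6 + j115)/(104.6 + j115), |Γ| = 0.74
|Γ|² = 0.548, so P_del/P_inc = 1 − |Γ|² = 0.452
ML = −10·log₁₀(1 − |Γ|²)

mismatch loss ≈ 3.45 dB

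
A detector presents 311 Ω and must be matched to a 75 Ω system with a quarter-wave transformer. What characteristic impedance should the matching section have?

Z_qwt ≈ 153 Ω

Z_qwt = √(Z_0·R_L) = √(75 × 311) = √23320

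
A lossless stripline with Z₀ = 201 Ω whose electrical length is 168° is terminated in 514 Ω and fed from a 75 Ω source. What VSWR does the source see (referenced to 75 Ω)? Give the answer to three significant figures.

tan(βl) = -0.213
Z_in = Z_0·(Z_L + jZ_0·tanβl)/(Z_0 + jZ_L·tanβl) = 415 + j183 Ω
Γ_s = (Z_in − Z_s)/(Z_in + Z_s) = (340 + j183)/(490 + j183), |Γ_s| = 0.738
VSWR = (1 + |Γ_s|)/(1 − |Γ_s|)

VSWR ≈ 6.63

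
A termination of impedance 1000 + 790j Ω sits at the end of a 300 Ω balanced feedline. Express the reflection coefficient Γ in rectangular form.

Γ = (Z_L − Z_0)/(Z_L + Z_0) = (700 + j790)/(1300 + j790)

Γ ≈ 0.663 + j0.205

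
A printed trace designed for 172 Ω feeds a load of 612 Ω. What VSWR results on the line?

VSWR ≈ 3.56

For a purely resistive load, VSWR = R_L/Z_0 or Z_0/R_L (whichever > 1) = 612/172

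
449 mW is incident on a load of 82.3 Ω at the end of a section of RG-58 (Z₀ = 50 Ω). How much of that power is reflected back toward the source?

P_reflected ≈ 26.8 mW

Γ = (82.3 − 50)/(82.3 + 50) = 0.244
|Γ|² = 0.0596
P_refl = |Γ|²·P_inc = 26.8 mW, P_del = (1 − |Γ|²)·P_inc = 422 mW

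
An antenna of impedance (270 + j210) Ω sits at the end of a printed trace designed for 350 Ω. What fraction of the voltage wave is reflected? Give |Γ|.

Γ = (Z_L − Z_0)/(Z_L + Z_0) = (-80 + j210)/(620 + j210)
|Γ| = 225/655

|Γ| ≈ 0.343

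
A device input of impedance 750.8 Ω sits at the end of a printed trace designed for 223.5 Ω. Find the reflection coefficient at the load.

Γ = 0.541

Γ = (Z_L − Z_0)/(Z_L + Z_0) = (750.8 − 223.5)/(750.8 + 223.5) = 527.3/974.3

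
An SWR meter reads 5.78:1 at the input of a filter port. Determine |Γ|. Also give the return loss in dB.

|Γ| ≈ 0.705; return loss ≈ 3.04 dB

|Γ| = (S − 1)/(S + 1) = (5.78 − 1)/(5.78 + 1) = 4.78/6.78
RL = −20·log₁₀|Γ| = −20·log₁₀(0.705)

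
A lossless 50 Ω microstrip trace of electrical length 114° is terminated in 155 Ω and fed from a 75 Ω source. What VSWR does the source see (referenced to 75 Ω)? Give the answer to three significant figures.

tan(βl) = -2.25
Z_in = Z_0·(Z_L + jZ_0·tanβl)/(Z_0 + jZ_L·tanβl) = 18.9 + j19.5 Ω
Γ_s = (Z_in − Z_s)/(Z_in + Z_s) = (-56.1 + j19.5)/(93.9 + j19.5), |Γ_s| = 0.619
VSWR = (1 + |Γ_s|)/(1 − |Γ_s|)

VSWR ≈ 4.25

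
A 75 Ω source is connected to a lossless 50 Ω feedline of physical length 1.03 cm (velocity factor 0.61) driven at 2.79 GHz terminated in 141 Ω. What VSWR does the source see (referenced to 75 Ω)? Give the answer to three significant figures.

VSWR ≈ 3.56

λ = v/f = 0.61·c / 2.79 GHz = 0.0656 m
βl = 2π·l/λ = 2π × 0.157 = 56.5°
tan(βl) = 1.51
Z_in = Z_0·(Z_L + jZ_0·tanβl)/(Z_0 + jZ_L·tanβl) = 24.2 − j27.4 Ω
Γ_s = (Z_in − Z_s)/(Z_in + Z_s) = (-50.8 − j27.4)/(99.2 − j27.4), |Γ_s| = 0.561
VSWR = (1 + |Γ_s|)/(1 − |Γ_s|)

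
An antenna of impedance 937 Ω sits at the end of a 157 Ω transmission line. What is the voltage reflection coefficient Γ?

Γ = (Z_L − Z_0)/(Z_L + Z_0) = (937 − 157)/(937 + 157) = 780/1094

Γ = 0.713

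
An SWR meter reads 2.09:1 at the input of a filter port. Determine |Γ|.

|Γ| = (S − 1)/(S + 1) = (2.09 − 1)/(2.09 + 1) = 1.09/3.09

|Γ| ≈ 0.353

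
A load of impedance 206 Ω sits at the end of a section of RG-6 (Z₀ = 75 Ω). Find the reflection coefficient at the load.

Γ = 0.466

Γ = (Z_L − Z_0)/(Z_L + Z_0) = (206 − 75)/(206 + 75) = 131/281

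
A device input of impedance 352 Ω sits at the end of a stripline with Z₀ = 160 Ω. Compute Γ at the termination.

Γ = (Z_L − Z_0)/(Z_L + Z_0) = (352 − 160)/(352 + 160) = 192/512

Γ = 0.375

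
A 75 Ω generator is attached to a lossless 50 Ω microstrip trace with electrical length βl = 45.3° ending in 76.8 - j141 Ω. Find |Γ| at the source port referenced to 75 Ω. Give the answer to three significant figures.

|Γ| ≈ 0.808

tan(βl) = 1.01
Z_in = Z_0·(Z_L + jZ_0·tanβl)/(Z_0 + jZ_L·tanβl) = 9.01 − j27.1 Ω
Γ_s = (Z_in − Z_s)/(Z_in + Z_s) = (-66 − j27.1)/(84 − j27.1), |Γ_s| = 0.808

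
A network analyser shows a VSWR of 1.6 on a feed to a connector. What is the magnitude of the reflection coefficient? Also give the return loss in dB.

|Γ| ≈ 0.231; return loss ≈ 12.7 dB

|Γ| = (S − 1)/(S + 1) = (1.6 − 1)/(1.6 + 1) = 0.6/2.6
RL = −20·log₁₀|Γ| = −20·log₁₀(0.231)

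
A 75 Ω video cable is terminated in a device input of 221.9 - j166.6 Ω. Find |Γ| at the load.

|Γ| ≈ 0.652

Γ = (Z_L − Z_0)/(Z_L + Z_0) = (146.9 − j166.6)/(296.9 − j166.6)
|Γ| = 222/340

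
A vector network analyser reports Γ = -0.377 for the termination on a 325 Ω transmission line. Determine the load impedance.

Z_L ≈ 147 Ω

Z_L = Z_0·(1 + Γ)/(1 − Γ) = 325·(0.623)/(1.38)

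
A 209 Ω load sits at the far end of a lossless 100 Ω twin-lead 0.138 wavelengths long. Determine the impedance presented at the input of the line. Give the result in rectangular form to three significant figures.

βl = 2π × 0.138 = 49.7°
tan(βl) = tan(49.7°) = 1.18
Z_in = Z_0·(Z_L + jZ_0·tanβl)/(Z_0 + jZ_L·tanβl)
     = 100·(209 + j118)/(100 + j246)

Z_in ≈ 70.7 − j56.2 Ω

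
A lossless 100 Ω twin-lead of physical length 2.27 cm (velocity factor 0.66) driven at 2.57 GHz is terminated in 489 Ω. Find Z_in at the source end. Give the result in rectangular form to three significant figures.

λ = v/f = 0.66·c / 2.57 GHz = 0.077 m
βl = 2π·l/λ = 2π × 0.295 = 106°
tan(βl) = tan(106°) = -3.47
Z_in = Z_0·(Z_L + jZ_0·tanβl)/(Z_0 + jZ_L·tanβl)
     = 100·(489 − j347)/(100 − j1700)

Z_in ≈ 22.1 + j27.5 Ω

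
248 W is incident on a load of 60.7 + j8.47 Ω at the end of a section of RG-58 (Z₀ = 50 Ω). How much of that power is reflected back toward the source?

P_reflected ≈ 3.75 W

|Γ| = |(10.7 + j8.47)/(110.7 + j8.47)| = 0.123
|Γ|² = 0.0151
P_refl = |Γ|²·P_inc = 3.75 W, P_del = (1 − |Γ|²)·P_inc = 244 W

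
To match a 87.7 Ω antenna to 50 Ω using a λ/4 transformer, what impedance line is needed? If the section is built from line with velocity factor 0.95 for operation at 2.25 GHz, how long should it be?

Z_qwt ≈ 66.2 Ω; length ≈ 3.17 cm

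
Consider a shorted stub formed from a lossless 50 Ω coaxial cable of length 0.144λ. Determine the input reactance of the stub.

βl = 2π × 0.144 = 51.8°
tan(βl) = 1.27
For a shorted stub, Z_in = jZ_0·tan(βl)

X_in ≈ 63.6 Ω (inductive)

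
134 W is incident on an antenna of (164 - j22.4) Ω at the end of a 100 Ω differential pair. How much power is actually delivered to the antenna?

P_delivered ≈ 125 W

|Γ| = |(64 − j22.4)/(264 − j22.4)| = 0.256
|Γ|² = 0.0655
P_refl = |Γ|²·P_inc = 8.78 W, P_del = (1 − |Γ|²)·P_inc = 125 W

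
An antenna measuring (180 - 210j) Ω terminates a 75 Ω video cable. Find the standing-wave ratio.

Γ = (Z_L − Z_0)/(Z_L + Z_0) = (105 − j210)/(255 − j210)
|Γ| = 235/330 = 0.711
VSWR = (1 + |Γ|)/(1 − |Γ|) = 1.71/0.289

VSWR ≈ 5.91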